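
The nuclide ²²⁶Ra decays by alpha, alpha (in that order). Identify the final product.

Start: (A, Z) = (226, 88).
After α: (222, 86).
After α: (218, 84).
Z = 84 is polonium.

Po-218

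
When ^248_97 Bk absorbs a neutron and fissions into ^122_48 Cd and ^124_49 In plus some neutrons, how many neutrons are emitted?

Conserve mass number: 249 = 122 + 124 + k, so k = 249 − 246 = 3.
Check atomic number: 97 = 48 + 49 + 0 = 97. ✓

3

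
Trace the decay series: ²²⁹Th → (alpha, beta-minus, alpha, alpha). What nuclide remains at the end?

At-217

Start: (A, Z) = (229, 90).
After α: (225, 88).
After β⁻: (225, 89).
After α: (221, 87).
After α: (217, 85).
Z = 85 is astatine.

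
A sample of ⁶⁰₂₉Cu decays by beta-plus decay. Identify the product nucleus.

Ni-60

Beta-plus decay: mass number changes by +0, atomic number by -1.
A: 60 = 60; Z: 29 − 1 = 28.
Z = 28 is nickel, so the daughter is ⁶⁰₂₈Ni.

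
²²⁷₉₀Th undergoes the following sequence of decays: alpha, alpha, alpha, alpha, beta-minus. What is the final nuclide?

Start: (A, Z) = (227, 90).
After α: (223, 88).
After α: (219, 86).
After α: (215, 84).
After α: (211, 82).
After β⁻: (211, 83).
Z = 83 is bismuth.

Bi-211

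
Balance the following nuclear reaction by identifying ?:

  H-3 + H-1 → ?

He-4

Conserve mass number: 3 + 1 = A, so A = 4.
Conserve atomic number: 1 + 1 = Z, so Z = 2.
A = 4 and Z = 2 is He-4 — an alpha particle.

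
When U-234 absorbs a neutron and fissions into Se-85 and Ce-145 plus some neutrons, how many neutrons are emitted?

Conserve mass number: 235 = 85 + 145 + k, so k = 235 − 230 = 5.
Check atomic number: 92 = 34 + 58 + 0 = 92. ✓

5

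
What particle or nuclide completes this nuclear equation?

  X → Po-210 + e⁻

Conserve mass number: A = 210 + 0, so A = 210.
Conserve atomic number: Z = 84 − 1, so Z = 83.
Z = 83 is bismuth, so the species is Bi-210.

Bi-210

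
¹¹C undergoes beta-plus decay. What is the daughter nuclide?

B-11

Beta-plus decay: mass number changes by +0, atomic number by -1.
A: 11 = 11; Z: 6 − 1 = 5.
Z = 5 is boron, so the daughter is ¹¹B.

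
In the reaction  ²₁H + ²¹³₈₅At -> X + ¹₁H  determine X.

Conserve mass number: 2 + 213 = A + 1, so A = 214.
Conserve atomic number: 1 + 85 = Z + 1, so Z = 85.
Z = 85 is astatine, so the species is ²¹⁴₈₅At.

At-214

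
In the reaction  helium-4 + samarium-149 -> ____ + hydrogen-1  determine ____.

Conserve mass number: 4 + 149 = A + 1, so A = 152.
Conserve atomic number: 2 + 62 = Z + 1, so Z = 63.
Z = 63 is europium, so the species is europium-152.

Eu-152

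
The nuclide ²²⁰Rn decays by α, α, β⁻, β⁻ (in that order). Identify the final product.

Po-212

Start: (A, Z) = (220, 86).
After α: (216, 84).
After α: (212, 82).
After β⁻: (212, 83).
After β⁻: (212, 84).
Z = 84 is polonium.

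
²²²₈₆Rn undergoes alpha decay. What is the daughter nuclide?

Alpha decay: mass number changes by -4, atomic number by -2.
A: 222 − 4 = 218; Z: 86 − 2 = 84.
Z = 84 is polonium, so the daughter is ²¹⁸₈₄Po.

Po-218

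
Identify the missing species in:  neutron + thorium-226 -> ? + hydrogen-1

Conserve mass number: 1 + 226 = A + 1, so A = 226.
Conserve atomic number: 0 + 90 = Z + 1, so Z = 89.
Z = 89 is actinium, so the species is actinium-226.

Ac-226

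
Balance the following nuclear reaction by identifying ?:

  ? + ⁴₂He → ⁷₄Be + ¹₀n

Conserve mass number: A + 4 = 7 + 1, so A = 4.
Conserve atomic number: Z + 2 = 4 + 0, so Z = 2.
A = 4 and Z = 2 is ⁴₂He — an alpha particle.

alpha particle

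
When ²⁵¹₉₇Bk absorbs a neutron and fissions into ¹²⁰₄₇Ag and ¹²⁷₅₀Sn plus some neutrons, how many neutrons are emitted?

Conserve mass number: 252 = 120 + 127 + k, so k = 252 − 247 = 5.
Check atomic number: 97 = 47 + 50 + 0 = 97. ✓

5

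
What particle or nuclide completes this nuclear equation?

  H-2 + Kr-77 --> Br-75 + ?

Conserve mass number: 2 + 77 = 75 + A, so A = 4.
Conserve atomic number: 1 + 36 = 35 + Z, so Z = 2.
A = 4 and Z = 2 is He-4 — an alpha particle.

alpha particle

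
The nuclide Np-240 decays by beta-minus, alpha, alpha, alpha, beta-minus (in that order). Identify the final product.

Start: (A, Z) = (240, 93).
After β⁻: (240, 94).
After α: (236, 92).
After α: (232, 90).
After α: (228, 88).
After β⁻: (228, 89).
Z = 89 is actinium.

Ac-228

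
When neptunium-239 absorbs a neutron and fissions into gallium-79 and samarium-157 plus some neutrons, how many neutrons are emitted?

4

Conserve mass number: 240 = 79 + 157 + k, so k = 240 − 236 = 4.
Check atomic number: 93 = 31 + 62 + 0 = 93. ✓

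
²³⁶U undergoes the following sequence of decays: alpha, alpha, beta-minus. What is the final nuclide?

Start: (A, Z) = (236, 92).
After α: (232, 90).
After α: (228, 88).
After β⁻: (228, 89).
Z = 89 is actinium.

Ac-228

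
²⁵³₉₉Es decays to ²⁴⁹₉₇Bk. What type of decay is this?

alpha decay

ΔA = 249 − 253 = -4; ΔZ = 97 − 99 = -2.
A drops by 4 and Z drops by 2 — the signature of alpha emission.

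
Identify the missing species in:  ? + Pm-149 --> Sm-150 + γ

Conserve mass number: A + 149 = 150 + 0, so A = 1.
Conserve atomic number: Z + 61 = 62 + 0, so Z = 1.
A = 1 and Z = 1 is H-1 — a proton.

proton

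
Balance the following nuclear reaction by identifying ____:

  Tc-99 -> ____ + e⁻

Conserve mass number: 99 = A + 0, so A = 99.
Conserve atomic number: 43 = Z − 1, so Z = 44.
Z = 44 is ruthenium, so the species is Ru-99.

Ru-99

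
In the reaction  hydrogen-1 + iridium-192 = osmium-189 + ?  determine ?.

Conserve mass number: 1 + 192 = 189 + A, so A = 4.
Conserve atomic number: 1 + 77 = 76 + Z, so Z = 2.
A = 4 and Z = 2 is helium-4 — an alpha particle.

alpha particle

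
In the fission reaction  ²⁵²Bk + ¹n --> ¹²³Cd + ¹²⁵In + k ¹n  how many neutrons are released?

5

Conserve mass number: 253 = 123 + 125 + k, so k = 253 − 248 = 5.
Check atomic number: 97 = 48 + 49 + 0 = 97. ✓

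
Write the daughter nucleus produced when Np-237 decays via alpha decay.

Pa-233

Alpha decay: mass number changes by -4, atomic number by -2.
A: 237 − 4 = 233; Z: 93 − 2 = 91.
Z = 91 is protactinium, so the daughter is Pa-233.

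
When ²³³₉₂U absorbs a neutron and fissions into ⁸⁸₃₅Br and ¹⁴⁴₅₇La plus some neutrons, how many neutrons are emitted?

Conserve mass number: 234 = 88 + 144 + k, so k = 234 − 232 = 2.
Check atomic number: 92 = 35 + 57 + 0 = 92. ✓

2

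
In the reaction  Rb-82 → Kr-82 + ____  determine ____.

positron

Conserve mass number: 82 = 82 + A, so A = 0.
Conserve atomic number: 37 = 36 + Z, so Z = 1.
A = 0 and Z = 1 is e⁺ — a positron.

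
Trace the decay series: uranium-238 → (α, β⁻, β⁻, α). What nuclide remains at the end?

Start: (A, Z) = (238, 92).
After α: (234, 90).
After β⁻: (234, 91).
After β⁻: (234, 92).
After α: (230, 90).
Z = 90 is thorium.

Th-230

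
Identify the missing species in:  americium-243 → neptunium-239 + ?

alpha particle

Conserve mass number: 243 = 239 + A, so A = 4.
Conserve atomic number: 95 = 93 + Z, so Z = 2.
A = 4 and Z = 2 is helium-4 — an alpha particle.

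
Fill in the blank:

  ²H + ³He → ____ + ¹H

Conserve mass number: 2 + 3 = A + 1, so A = 4.
Conserve atomic number: 1 + 2 = Z + 1, so Z = 2.
A = 4 and Z = 2 is ⁴He — an alpha particle.

He-4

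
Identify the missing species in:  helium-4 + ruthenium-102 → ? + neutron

Pd-105

Conserve mass number: 4 + 102 = A + 1, so A = 105.
Conserve atomic number: 2 + 44 = Z + 0, so Z = 46.
Z = 46 is palladium, so the species is palladium-105.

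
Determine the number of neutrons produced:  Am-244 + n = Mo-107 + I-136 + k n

2

Conserve mass number: 245 = 107 + 136 + k, so k = 245 − 243 = 2.
Check atomic number: 95 = 42 + 53 + 0 = 95. ✓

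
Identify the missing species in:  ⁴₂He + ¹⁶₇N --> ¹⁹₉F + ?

neutron

Conserve mass number: 4 + 16 = 19 + A, so A = 1.
Conserve atomic number: 2 + 7 = 9 + Z, so Z = 0.
A = 1 and Z = 0 is ¹₀n — a neutron.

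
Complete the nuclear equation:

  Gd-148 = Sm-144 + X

Conserve mass number: 148 = 144 + A, so A = 4.
Conserve atomic number: 64 = 62 + Z, so Z = 2.
A = 4 and Z = 2 is He-4 — an alpha particle.

alpha particle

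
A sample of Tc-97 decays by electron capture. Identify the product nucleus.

Mo-97

Electron capture: mass number changes by +0, atomic number by -1.
A: 97 = 97; Z: 43 − 1 = 42.
Z = 42 is molybdenum, so the daughter is Mo-97.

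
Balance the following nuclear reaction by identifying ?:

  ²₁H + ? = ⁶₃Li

Conserve mass number: 2 + A = 6, so A = 4.
Conserve atomic number: 1 + Z = 3, so Z = 2.
A = 4 and Z = 2 is ⁴₂He — an alpha particle.

alpha particle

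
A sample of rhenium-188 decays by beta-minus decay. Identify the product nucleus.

Os-188

Beta-minus decay: mass number changes by +0, atomic number by +1.
A: 188 = 188; Z: 75 + 1 = 76.
Z = 76 is osmium, so the daughter is osmium-188.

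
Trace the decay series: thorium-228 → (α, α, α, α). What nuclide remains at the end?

Pb-212

Start: (A, Z) = (228, 90).
After α: (224, 88).
After α: (220, 86).
After α: (216, 84).
After α: (212, 82).
Z = 82 is lead.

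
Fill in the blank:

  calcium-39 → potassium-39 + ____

positron

Conserve mass number: 39 = 39 + A, so A = 0.
Conserve atomic number: 20 = 19 + Z, so Z = 1.
A = 0 and Z = 1 is e⁺ — a positron.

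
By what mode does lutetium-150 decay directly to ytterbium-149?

proton emission

ΔA = 149 − 150 = -1; ΔZ = 70 − 71 = -1.
A drops by 1 and Z drops by 1 — a proton was emitted.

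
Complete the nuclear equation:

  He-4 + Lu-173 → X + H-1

Hf-176

Conserve mass number: 4 + 173 = A + 1, so A = 176.
Conserve atomic number: 2 + 71 = Z + 1, so Z = 72.
Z = 72 is hafnium, so the species is Hf-176.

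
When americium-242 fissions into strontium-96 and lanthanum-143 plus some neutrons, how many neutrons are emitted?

Conserve mass number: 242 = 96 + 143 + k, so k = 242 − 239 = 3.
Check atomic number: 95 = 38 + 57 + 0 = 95. ✓

3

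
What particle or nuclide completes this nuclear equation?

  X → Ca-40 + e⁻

K-40

Conserve mass number: A = 40 + 0, so A = 40.
Conserve atomic number: Z = 20 − 1, so Z = 19.
Z = 19 is potassium, so the species is K-40.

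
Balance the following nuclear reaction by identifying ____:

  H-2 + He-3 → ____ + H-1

Conserve mass number: 2 + 3 = A + 1, so A = 4.
Conserve atomic number: 1 + 2 = Z + 1, so Z = 2.
A = 4 and Z = 2 is He-4 — an alpha particle.

He-4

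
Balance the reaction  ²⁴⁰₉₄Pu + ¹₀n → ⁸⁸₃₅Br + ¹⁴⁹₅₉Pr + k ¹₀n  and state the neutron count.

Conserve mass number: 241 = 88 + 149 + k, so k = 241 − 237 = 4.
Check atomic number: 94 = 35 + 59 + 0 = 94. ✓

4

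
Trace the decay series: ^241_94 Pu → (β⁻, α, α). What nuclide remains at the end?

Start: (A, Z) = (241, 94).
After β⁻: (241, 95).
After α: (237, 93).
After α: (233, 91).
Z = 91 is protactinium.

Pa-233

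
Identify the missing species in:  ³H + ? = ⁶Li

Conserve mass number: 3 + A = 6, so A = 3.
Conserve atomic number: 1 + Z = 3, so Z = 2.
Z = 2 is helium, so the species is ³He.

He-3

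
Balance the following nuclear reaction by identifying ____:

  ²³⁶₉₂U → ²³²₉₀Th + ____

Conserve mass number: 236 = 232 + A, so A = 4.
Conserve atomic number: 92 = 90 + Z, so Z = 2.
A = 4 and Z = 2 is ⁴₂He — an alpha particle.

alpha particle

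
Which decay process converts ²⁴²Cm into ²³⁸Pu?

ΔA = 238 − 242 = -4; ΔZ = 94 − 96 = -2.
A drops by 4 and Z drops by 2 — the signature of alpha emission.

alpha decay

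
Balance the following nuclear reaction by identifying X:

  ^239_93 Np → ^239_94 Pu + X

Conserve mass number: 239 = 239 + A, so A = 0.
Conserve atomic number: 93 = 94 + Z, so Z = -1.
A = 0 and Z = -1 is ^0_-1 e — a beta-minus particle.

beta-minus particle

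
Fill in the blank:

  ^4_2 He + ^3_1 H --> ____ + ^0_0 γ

Li-7

Conserve mass number: 4 + 3 = A + 0, so A = 7.
Conserve atomic number: 2 + 1 = Z + 0, so Z = 3.
Z = 3 is lithium, so the species is ^7_3 Li.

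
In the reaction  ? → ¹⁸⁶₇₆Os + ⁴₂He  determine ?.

Conserve mass number: A = 186 + 4, so A = 190.
Conserve atomic number: Z = 76 + 2, so Z = 78.
Z = 78 is platinum, so the species is ¹⁹⁰₇₈Pt.

Pt-190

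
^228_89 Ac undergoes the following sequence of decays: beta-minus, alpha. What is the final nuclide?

Start: (A, Z) = (228, 89).
After β⁻: (228, 90).
After α: (224, 88).
Z = 88 is radium.

Ra-224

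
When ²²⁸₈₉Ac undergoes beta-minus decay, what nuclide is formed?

Th-228

Beta-minus decay: mass number changes by +0, atomic number by +1.
A: 228 = 228; Z: 89 + 1 = 90.
Z = 90 is thorium, so the daughter is ²²⁸₉₀Th.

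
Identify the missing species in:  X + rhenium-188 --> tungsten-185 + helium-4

proton

Conserve mass number: A + 188 = 185 + 4, so A = 1.
Conserve atomic number: Z + 75 = 74 + 2, so Z = 1.
A = 1 and Z = 1 is hydrogen-1 — a proton.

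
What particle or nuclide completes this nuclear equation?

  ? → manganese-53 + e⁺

Conserve mass number: A = 53 + 0, so A = 53.
Conserve atomic number: Z = 25 + 1, so Z = 26.
Z = 26 is iron, so the species is iron-53.

Fe-53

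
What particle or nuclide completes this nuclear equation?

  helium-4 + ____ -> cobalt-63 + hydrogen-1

Conserve mass number: 4 + A = 63 + 1, so A = 60.
Conserve atomic number: 2 + Z = 27 + 1, so Z = 26.
Z = 26 is iron, so the species is iron-60.

Fe-60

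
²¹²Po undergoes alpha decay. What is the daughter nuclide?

Alpha decay: mass number changes by -4, atomic number by -2.
A: 212 − 4 = 208; Z: 84 − 2 = 82.
Z = 82 is lead, so the daughter is ²⁰⁸Pb.

Pb-208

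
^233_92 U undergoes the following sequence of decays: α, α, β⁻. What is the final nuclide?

Ac-225

Start: (A, Z) = (233, 92).
After α: (229, 90).
After α: (225, 88).
After β⁻: (225, 89).
Z = 89 is actinium.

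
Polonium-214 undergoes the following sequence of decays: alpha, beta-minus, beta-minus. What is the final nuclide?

Po-210

Start: (A, Z) = (214, 84).
After α: (210, 82).
After β⁻: (210, 83).
After β⁻: (210, 84).
Z = 84 is polonium.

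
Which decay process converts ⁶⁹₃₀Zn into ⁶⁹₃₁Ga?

ΔA = 69 − 69 = 0; ΔZ = 31 − 30 = +1.
A is unchanged and Z rises by 1 — a neutron has become a proton (β⁻ decay).

beta-minus decay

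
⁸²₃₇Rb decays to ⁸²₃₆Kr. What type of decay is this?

ΔA = 82 − 82 = 0; ΔZ = 36 − 37 = -1.
A is unchanged and Z drops by 1 — a proton has become a neutron (β⁺ emission or electron capture).

beta-plus decay or electron capture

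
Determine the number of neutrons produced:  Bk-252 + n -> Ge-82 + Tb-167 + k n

Conserve mass number: 253 = 82 + 167 + k, so k = 253 − 249 = 4.
Check atomic number: 97 = 32 + 65 + 0 = 97. ✓

4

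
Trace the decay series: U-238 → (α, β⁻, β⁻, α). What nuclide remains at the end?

Start: (A, Z) = (238, 92).
After α: (234, 90).
After β⁻: (234, 91).
After β⁻: (234, 92).
After α: (230, 90).
Z = 90 is thorium.

Th-230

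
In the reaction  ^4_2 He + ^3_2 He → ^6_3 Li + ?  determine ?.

proton

Conserve mass number: 4 + 3 = 6 + A, so A = 1.
Conserve atomic number: 2 + 2 = 3 + Z, so Z = 1.
A = 1 and Z = 1 is ^1_1 H — a proton.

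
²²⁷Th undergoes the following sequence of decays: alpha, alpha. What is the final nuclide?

Start: (A, Z) = (227, 90).
After α: (223, 88).
After α: (219, 86).
Z = 86 is radon.

Rn-219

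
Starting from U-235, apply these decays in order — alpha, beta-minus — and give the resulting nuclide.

Start: (A, Z) = (235, 92).
After α: (231, 90).
After β⁻: (231, 91).
Z = 91 is protactinium.

Pa-231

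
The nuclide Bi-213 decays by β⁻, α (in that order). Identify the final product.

Pb-209

Start: (A, Z) = (213, 83).
After β⁻: (213, 84).
After α: (209, 82).
Z = 82 is lead.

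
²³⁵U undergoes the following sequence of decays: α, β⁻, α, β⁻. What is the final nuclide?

Start: (A, Z) = (235, 92).
After α: (231, 90).
After β⁻: (231, 91).
After α: (227, 89).
After β⁻: (227, 90).
Z = 90 is thorium.

Th-227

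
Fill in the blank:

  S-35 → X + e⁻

Conserve mass number: 35 = A + 0, so A = 35.
Conserve atomic number: 16 = Z − 1, so Z = 17.
Z = 17 is chlorine, so the species is Cl-35.

Cl-35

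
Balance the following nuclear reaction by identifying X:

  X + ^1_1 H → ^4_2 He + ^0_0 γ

triton

Conserve mass number: A + 1 = 4 + 0, so A = 3.
Conserve atomic number: Z + 1 = 2 + 0, so Z = 1.
A = 3 and Z = 1 is ^3_1 H — a triton.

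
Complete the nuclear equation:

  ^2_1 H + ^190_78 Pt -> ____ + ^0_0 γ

Conserve mass number: 2 + 190 = A + 0, so A = 192.
Conserve atomic number: 1 + 78 = Z + 0, so Z = 79.
Z = 79 is gold, so the species is ^192_79 Au.

Au-192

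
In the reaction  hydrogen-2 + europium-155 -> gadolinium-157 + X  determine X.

gamma ray

Conserve mass number: 2 + 155 = 157 + A, so A = 0.
Conserve atomic number: 1 + 63 = 64 + Z, so Z = 0.
A = 0 and Z = 0 is γ — a gamma ray.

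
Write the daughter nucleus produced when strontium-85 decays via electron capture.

Rb-85

Electron capture: mass number changes by +0, atomic number by -1.
A: 85 = 85; Z: 38 − 1 = 37.
Z = 37 is rubidium, so the daughter is rubidium-85.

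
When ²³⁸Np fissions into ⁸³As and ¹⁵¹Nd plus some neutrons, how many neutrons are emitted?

Conserve mass number: 238 = 83 + 151 + k, so k = 238 − 234 = 4.
Check atomic number: 93 = 33 + 60 + 0 = 93. ✓

4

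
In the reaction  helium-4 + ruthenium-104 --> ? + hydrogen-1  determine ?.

Rh-107

Conserve mass number: 4 + 104 = A + 1, so A = 107.
Conserve atomic number: 2 + 44 = Z + 1, so Z = 45.
Z = 45 is rhodium, so the species is rhodium-107.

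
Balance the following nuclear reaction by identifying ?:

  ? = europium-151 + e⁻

Sm-151

Conserve mass number: A = 151 + 0, so A = 151.
Conserve atomic number: Z = 63 − 1, so Z = 62.
Z = 62 is samarium, so the species is samarium-151.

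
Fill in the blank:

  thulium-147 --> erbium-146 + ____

proton

Conserve mass number: 147 = 146 + A, so A = 1.
Conserve atomic number: 69 = 68 + Z, so Z = 1.
A = 1 and Z = 1 is hydrogen-1 — a proton.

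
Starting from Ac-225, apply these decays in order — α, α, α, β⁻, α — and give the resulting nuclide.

Pb-209

Start: (A, Z) = (225, 89).
After α: (221, 87).
After α: (217, 85).
After α: (213, 83).
After β⁻: (213, 84).
After α: (209, 82).
Z = 82 is lead.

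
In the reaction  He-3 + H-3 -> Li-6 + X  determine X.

Conserve mass number: 3 + 3 = 6 + A, so A = 0.
Conserve atomic number: 2 + 1 = 3 + Z, so Z = 0.
A = 0 and Z = 0 is γ — a gamma ray.

gamma ray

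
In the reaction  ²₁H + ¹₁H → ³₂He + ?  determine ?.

gamma ray

Conserve mass number: 2 + 1 = 3 + A, so A = 0.
Conserve atomic number: 1 + 1 = 2 + Z, so Z = 0.
A = 0 and Z = 0 is ⁰₀γ — a gamma ray.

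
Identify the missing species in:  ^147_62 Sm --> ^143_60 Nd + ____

alpha particle

Conserve mass number: 147 = 143 + A, so A = 4.
Conserve atomic number: 62 = 60 + Z, so Z = 2.
A = 4 and Z = 2 is ^4_2 He — an alpha particle.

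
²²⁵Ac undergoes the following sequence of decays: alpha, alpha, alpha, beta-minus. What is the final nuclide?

Po-213

Start: (A, Z) = (225, 89).
After α: (221, 87).
After α: (217, 85).
After α: (213, 83).
After β⁻: (213, 84).
Z = 84 is polonium.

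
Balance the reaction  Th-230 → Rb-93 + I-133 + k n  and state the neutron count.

Conserve mass number: 230 = 93 + 133 + k, so k = 230 − 226 = 4.
Check atomic number: 90 = 37 + 53 + 0 = 90. ✓

4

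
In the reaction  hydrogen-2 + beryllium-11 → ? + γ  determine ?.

Conserve mass number: 2 + 11 = A + 0, so A = 13.
Conserve atomic number: 1 + 4 = Z + 0, so Z = 5.
Z = 5 is boron, so the species is boron-13.

B-13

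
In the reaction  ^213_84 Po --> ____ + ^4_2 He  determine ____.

Conserve mass number: 213 = A + 4, so A = 209.
Conserve atomic number: 84 = Z + 2, so Z = 82.
Z = 82 is lead, so the species is ^209_82 Pb.

Pb-209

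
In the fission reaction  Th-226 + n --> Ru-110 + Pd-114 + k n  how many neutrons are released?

3

Conserve mass number: 227 = 110 + 114 + k, so k = 227 − 224 = 3.
Check atomic number: 90 = 44 + 46 + 0 = 90. ✓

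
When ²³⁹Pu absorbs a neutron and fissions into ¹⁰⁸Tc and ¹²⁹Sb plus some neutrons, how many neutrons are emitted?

3

Conserve mass number: 240 = 108 + 129 + k, so k = 240 − 237 = 3.
Check atomic number: 94 = 43 + 51 + 0 = 94. ✓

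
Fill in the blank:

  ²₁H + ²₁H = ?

He-4

Conserve mass number: 2 + 2 = A, so A = 4.
Conserve atomic number: 1 + 1 = Z, so Z = 2.
A = 4 and Z = 2 is ⁴₂He — an alpha particle.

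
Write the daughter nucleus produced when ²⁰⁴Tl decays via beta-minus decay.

Pb-204

Beta-minus decay: mass number changes by +0, atomic number by +1.
A: 204 = 204; Z: 81 + 1 = 82.
Z = 82 is lead, so the daughter is ²⁰⁴Pb.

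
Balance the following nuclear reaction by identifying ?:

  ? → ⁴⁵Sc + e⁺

Ti-45

Conserve mass number: A = 45 + 0, so A = 45.
Conserve atomic number: Z = 21 + 1, so Z = 22.
Z = 22 is titanium, so the species is ⁴⁵Ti.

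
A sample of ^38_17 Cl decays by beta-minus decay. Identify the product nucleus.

Ar-38

Beta-minus decay: mass number changes by +0, atomic number by +1.
A: 38 = 38; Z: 17 + 1 = 18.
Z = 18 is argon, so the daughter is ^38_18 Ar.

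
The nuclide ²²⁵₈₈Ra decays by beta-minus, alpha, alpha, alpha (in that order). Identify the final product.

Start: (A, Z) = (225, 88).
After β⁻: (225, 89).
After α: (221, 87).
After α: (217, 85).
After α: (213, 83).
Z = 83 is bismuth.

Bi-213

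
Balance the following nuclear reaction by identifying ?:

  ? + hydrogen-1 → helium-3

Conserve mass number: A + 1 = 3, so A = 2.
Conserve atomic number: Z + 1 = 2, so Z = 1.
A = 2 and Z = 1 is hydrogen-2 — a deuteron.

deuteron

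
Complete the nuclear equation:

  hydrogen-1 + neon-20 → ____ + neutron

Conserve mass number: 1 + 20 = A + 1, so A = 20.
Conserve atomic number: 1 + 10 = Z + 0, so Z = 11.
Z = 11 is sodium, so the species is sodium-20.

Na-20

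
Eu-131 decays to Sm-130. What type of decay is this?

ΔA = 130 − 131 = -1; ΔZ = 62 − 63 = -1.
A drops by 1 and Z drops by 1 — a proton was emitted.

proton emission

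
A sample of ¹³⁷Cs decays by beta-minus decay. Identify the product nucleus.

Ba-137

Beta-minus decay: mass number changes by +0, atomic number by +1.
A: 137 = 137; Z: 55 + 1 = 56.
Z = 56 is barium, so the daughter is ¹³⁷Ba.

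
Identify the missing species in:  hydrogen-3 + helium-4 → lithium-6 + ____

Conserve mass number: 3 + 4 = 6 + A, so A = 1.
Conserve atomic number: 1 + 2 = 3 + Z, so Z = 0.
A = 1 and Z = 0 is neutron — a neutron.

neutron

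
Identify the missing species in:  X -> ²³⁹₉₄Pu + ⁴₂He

Cm-243

Conserve mass number: A = 239 + 4, so A = 243.
Conserve atomic number: Z = 94 + 2, so Z = 96.
Z = 96 is curium, so the species is ²⁴³₉₆Cm.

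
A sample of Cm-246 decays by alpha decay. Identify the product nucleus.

Alpha decay: mass number changes by -4, atomic number by -2.
A: 246 − 4 = 242; Z: 96 − 2 = 94.
Z = 94 is plutonium, so the daughter is Pu-242.

Pu-242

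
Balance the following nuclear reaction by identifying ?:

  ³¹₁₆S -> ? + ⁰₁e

P-31

Conserve mass number: 31 = A + 0, so A = 31.
Conserve atomic number: 16 = Z + 1, so Z = 15.
Z = 15 is phosphorus, so the species is ³¹₁₅P.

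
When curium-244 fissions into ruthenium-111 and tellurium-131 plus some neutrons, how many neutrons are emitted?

Conserve mass number: 244 = 111 + 131 + k, so k = 244 − 242 = 2.
Check atomic number: 96 = 44 + 52 + 0 = 96. ✓

2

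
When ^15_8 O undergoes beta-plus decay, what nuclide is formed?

Beta-plus decay: mass number changes by +0, atomic number by -1.
A: 15 = 15; Z: 8 − 1 = 7.
Z = 7 is nitrogen, so the daughter is ^15_7 N.

N-15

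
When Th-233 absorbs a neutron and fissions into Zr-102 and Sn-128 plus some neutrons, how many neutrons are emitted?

Conserve mass number: 234 = 102 + 128 + k, so k = 234 − 230 = 4.
Check atomic number: 90 = 40 + 50 + 0 = 90. ✓

4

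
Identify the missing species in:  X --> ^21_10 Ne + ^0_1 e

Conserve mass number: A = 21 + 0, so A = 21.
Conserve atomic number: Z = 10 + 1, so Z = 11.
Z = 11 is sodium, so the species is ^21_11 Na.

Na-21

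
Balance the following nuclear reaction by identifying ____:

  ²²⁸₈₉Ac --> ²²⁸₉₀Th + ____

Conserve mass number: 228 = 228 + A, so A = 0.
Conserve atomic number: 89 = 90 + Z, so Z = -1.
A = 0 and Z = -1 is ⁰₋₁e — a beta-minus particle.

beta-minus particle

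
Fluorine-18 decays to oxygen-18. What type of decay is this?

ΔA = 18 − 18 = 0; ΔZ = 8 − 9 = -1.
A is unchanged and Z drops by 1 — a proton has become a neutron (β⁺ emission or electron capture).

beta-plus decay or electron capture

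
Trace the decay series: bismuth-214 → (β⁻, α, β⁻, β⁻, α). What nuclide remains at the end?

Start: (A, Z) = (214, 83).
After β⁻: (214, 84).
After α: (210, 82).
After β⁻: (210, 83).
After β⁻: (210, 84).
After α: (206, 82).
Z = 82 is lead.

Pb-206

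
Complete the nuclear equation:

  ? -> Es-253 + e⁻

Conserve mass number: A = 253 + 0, so A = 253.
Conserve atomic number: Z = 99 − 1, so Z = 98.
Z = 98 is californium, so the species is Cf-253.

Cf-253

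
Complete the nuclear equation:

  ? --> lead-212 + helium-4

Conserve mass number: A = 212 + 4, so A = 216.
Conserve atomic number: Z = 82 + 2, so Z = 84.
Z = 84 is polonium, so the species is polonium-216.

Po-216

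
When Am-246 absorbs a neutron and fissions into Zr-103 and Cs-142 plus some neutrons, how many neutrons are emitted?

2

Conserve mass number: 247 = 103 + 142 + k, so k = 247 − 245 = 2.
Check atomic number: 95 = 40 + 55 + 0 = 95. ✓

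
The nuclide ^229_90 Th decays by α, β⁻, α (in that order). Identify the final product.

Start: (A, Z) = (229, 90).
After α: (225, 88).
After β⁻: (225, 89).
After α: (221, 87).
Z = 87 is francium.

Fr-221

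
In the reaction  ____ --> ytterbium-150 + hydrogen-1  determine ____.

Lu-151

Conserve mass number: A = 150 + 1, so A = 151.
Conserve atomic number: Z = 70 + 1, so Z = 71.
Z = 71 is lutetium, so the species is lutetium-151.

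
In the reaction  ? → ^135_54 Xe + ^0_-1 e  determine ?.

I-135

Conserve mass number: A = 135 + 0, so A = 135.
Conserve atomic number: Z = 54 − 1, so Z = 53.
Z = 53 is iodine, so the species is ^135_53 I.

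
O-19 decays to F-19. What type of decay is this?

ΔA = 19 − 19 = 0; ΔZ = 9 − 8 = +1.
A is unchanged and Z rises by 1 — a neutron has become a proton (β⁻ decay).

beta-minus decay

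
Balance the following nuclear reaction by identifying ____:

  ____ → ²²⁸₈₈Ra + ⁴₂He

Th-232

Conserve mass number: A = 228 + 4, so A = 232.
Conserve atomic number: Z = 88 + 2, so Z = 90.
Z = 90 is thorium, so the species is ²³²₉₀Th.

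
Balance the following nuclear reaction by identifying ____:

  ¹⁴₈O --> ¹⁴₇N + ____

positron

Conserve mass number: 14 = 14 + A, so A = 0.
Conserve atomic number: 8 = 7 + Z, so Z = 1.
A = 0 and Z = 1 is ⁰₁e — a positron.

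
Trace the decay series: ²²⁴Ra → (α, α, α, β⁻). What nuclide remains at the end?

Bi-212

Start: (A, Z) = (224, 88).
After α: (220, 86).
After α: (216, 84).
After α: (212, 82).
After β⁻: (212, 83).
Z = 83 is bismuth.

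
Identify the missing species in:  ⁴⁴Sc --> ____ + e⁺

Conserve mass number: 44 = A + 0, so A = 44.
Conserve atomic number: 21 = Z + 1, so Z = 20.
Z = 20 is calcium, so the species is ⁴⁴Ca.

Ca-44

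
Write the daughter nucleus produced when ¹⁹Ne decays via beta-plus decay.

F-19

Beta-plus decay: mass number changes by +0, atomic number by -1.
A: 19 = 19; Z: 10 − 1 = 9.
Z = 9 is fluorine, so the daughter is ¹⁹F.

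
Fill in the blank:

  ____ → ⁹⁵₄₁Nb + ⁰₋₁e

Zr-95

Conserve mass number: A = 95 + 0, so A = 95.
Conserve atomic number: Z = 41 − 1, so Z = 40.
Z = 40 is zirconium, so the species is ⁹⁵₄₀Zr.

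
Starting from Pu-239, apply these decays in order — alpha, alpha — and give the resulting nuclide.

Start: (A, Z) = (239, 94).
After α: (235, 92).
After α: (231, 90).
Z = 90 is thorium.

Th-231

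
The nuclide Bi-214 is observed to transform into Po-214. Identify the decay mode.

ΔA = 214 − 214 = 0; ΔZ = 84 − 83 = +1.
A is unchanged and Z rises by 1 — a neutron has become a proton (β⁻ decay).

beta-minus decay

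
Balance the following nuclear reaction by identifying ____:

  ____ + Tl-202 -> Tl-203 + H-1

Conserve mass number: A + 202 = 203 + 1, so A = 2.
Conserve atomic number: Z + 81 = 81 + 1, so Z = 1.
A = 2 and Z = 1 is H-2 — a deuteron.

deuteron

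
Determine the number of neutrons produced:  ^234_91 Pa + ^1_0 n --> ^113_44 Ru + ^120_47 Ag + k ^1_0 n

2

Conserve mass number: 235 = 113 + 120 + k, so k = 235 − 233 = 2.
Check atomic number: 91 = 44 + 47 + 0 = 91. ✓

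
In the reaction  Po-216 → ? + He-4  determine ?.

Pb-212

Conserve mass number: 216 = A + 4, so A = 212.
Conserve atomic number: 84 = Z + 2, so Z = 82.
Z = 82 is lead, so the species is Pb-212.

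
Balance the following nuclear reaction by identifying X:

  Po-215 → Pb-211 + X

alpha particle

Conserve mass number: 215 = 211 + A, so A = 4.
Conserve atomic number: 84 = 82 + Z, so Z = 2.
A = 4 and Z = 2 is He-4 — an alpha particle.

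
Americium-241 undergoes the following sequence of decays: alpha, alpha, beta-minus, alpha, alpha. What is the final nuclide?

Start: (A, Z) = (241, 95).
After α: (237, 93).
After α: (233, 91).
After β⁻: (233, 92).
After α: (229, 90).
After α: (225, 88).
Z = 88 is radium.

Ra-225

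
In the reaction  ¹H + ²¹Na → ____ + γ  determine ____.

Conserve mass number: 1 + 21 = A + 0, so A = 22.
Conserve atomic number: 1 + 11 = Z + 0, so Z = 12.
Z = 12 is magnesium, so the species is ²²Mg.

Mg-22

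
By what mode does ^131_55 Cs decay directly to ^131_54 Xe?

beta-plus decay or electron capture

ΔA = 131 − 131 = 0; ΔZ = 54 − 55 = -1.
A is unchanged and Z drops by 1 — a proton has become a neutron (β⁺ emission or electron capture).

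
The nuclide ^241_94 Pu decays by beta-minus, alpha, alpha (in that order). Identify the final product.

Start: (A, Z) = (241, 94).
After β⁻: (241, 95).
After α: (237, 93).
After α: (233, 91).
Z = 91 is protactinium.

Pa-233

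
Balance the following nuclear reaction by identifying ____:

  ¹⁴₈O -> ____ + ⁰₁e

Conserve mass number: 14 = A + 0, so A = 14.
Conserve atomic number: 8 = Z + 1, so Z = 7.
Z = 7 is nitrogen, so the species is ¹⁴₇N.

N-14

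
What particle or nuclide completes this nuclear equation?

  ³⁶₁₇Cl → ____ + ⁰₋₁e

Ar-36

Conserve mass number: 36 = A + 0, so A = 36.
Conserve atomic number: 17 = Z − 1, so Z = 18.
Z = 18 is argon, so the species is ³⁶₁₈Ar.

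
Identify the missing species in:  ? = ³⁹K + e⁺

Conserve mass number: A = 39 + 0, so A = 39.
Conserve atomic number: Z = 19 + 1, so Z = 20.
Z = 20 is calcium, so the species is ³⁹Ca.

Ca-39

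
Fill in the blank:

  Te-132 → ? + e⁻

Conserve mass number: 132 = A + 0, so A = 132.
Conserve atomic number: 52 = Z − 1, so Z = 53.
Z = 53 is iodine, so the species is I-132.

I-132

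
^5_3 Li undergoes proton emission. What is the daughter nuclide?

He-4

Proton emission: mass number changes by -1, atomic number by -1.
A: 5 − 1 = 4; Z: 3 − 1 = 2.
Z = 2 is helium, so the daughter is ^4_2 He.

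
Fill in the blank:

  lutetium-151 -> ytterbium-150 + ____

proton

Conserve mass number: 151 = 150 + A, so A = 1.
Conserve atomic number: 71 = 70 + Z, so Z = 1.
A = 1 and Z = 1 is hydrogen-1 — a proton.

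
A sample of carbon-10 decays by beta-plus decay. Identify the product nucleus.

B-10

Beta-plus decay: mass number changes by +0, atomic number by -1.
A: 10 = 10; Z: 6 − 1 = 5.
Z = 5 is boron, so the daughter is boron-10.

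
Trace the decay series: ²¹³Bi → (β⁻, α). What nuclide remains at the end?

Pb-209

Start: (A, Z) = (213, 83).
After β⁻: (213, 84).
After α: (209, 82).
Z = 82 is lead.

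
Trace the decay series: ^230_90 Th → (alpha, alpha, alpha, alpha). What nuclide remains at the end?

Pb-214

Start: (A, Z) = (230, 90).
After α: (226, 88).
After α: (222, 86).
After α: (218, 84).
After α: (214, 82).
Z = 82 is lead.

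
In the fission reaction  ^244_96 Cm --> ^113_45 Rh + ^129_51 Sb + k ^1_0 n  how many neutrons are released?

Conserve mass number: 244 = 113 + 129 + k, so k = 244 − 242 = 2.
Check atomic number: 96 = 45 + 51 + 0 = 96. ✓

2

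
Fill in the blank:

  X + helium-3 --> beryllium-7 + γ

alpha particle

Conserve mass number: A + 3 = 7 + 0, so A = 4.
Conserve atomic number: Z + 2 = 4 + 0, so Z = 2.
A = 4 and Z = 2 is helium-4 — an alpha particle.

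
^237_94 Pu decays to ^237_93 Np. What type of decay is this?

beta-plus decay or electron capture

ΔA = 237 − 237 = 0; ΔZ = 93 − 94 = -1.
A is unchanged and Z drops by 1 — a proton has become a neutron (β⁺ emission or electron capture).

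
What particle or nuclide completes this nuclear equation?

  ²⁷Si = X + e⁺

Conserve mass number: 27 = A + 0, so A = 27.
Conserve atomic number: 14 = Z + 1, so Z = 13.
Z = 13 is aluminium, so the species is ²⁷Al.

Al-27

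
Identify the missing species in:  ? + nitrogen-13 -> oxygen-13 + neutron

Conserve mass number: A + 13 = 13 + 1, so A = 1.
Conserve atomic number: Z + 7 = 8 + 0, so Z = 1.
A = 1 and Z = 1 is hydrogen-1 — a proton.

proton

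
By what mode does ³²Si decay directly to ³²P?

ΔA = 32 − 32 = 0; ΔZ = 15 − 14 = +1.
A is unchanged and Z rises by 1 — a neutron has become a proton (β⁻ decay).

beta-minus decay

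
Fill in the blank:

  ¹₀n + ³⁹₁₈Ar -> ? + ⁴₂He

S-36

Conserve mass number: 1 + 39 = A + 4, so A = 36.
Conserve atomic number: 0 + 18 = Z + 2, so Z = 16.
Z = 16 is sulfur, so the species is ³⁶₁₆S.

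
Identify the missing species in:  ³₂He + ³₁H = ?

Li-6

Conserve mass number: 3 + 3 = A, so A = 6.
Conserve atomic number: 2 + 1 = Z, so Z = 3.
Z = 3 is lithium, so the species is ⁶₃Li.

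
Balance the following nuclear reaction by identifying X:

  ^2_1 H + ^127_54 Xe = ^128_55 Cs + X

neutron

Conserve mass number: 2 + 127 = 128 + A, so A = 1.
Conserve atomic number: 1 + 54 = 55 + Z, so Z = 0.
A = 1 and Z = 0 is ^1_0 n — a neutron.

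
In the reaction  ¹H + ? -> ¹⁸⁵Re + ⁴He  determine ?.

Conserve mass number: 1 + A = 185 + 4, so A = 188.
Conserve atomic number: 1 + Z = 75 + 2, so Z = 76.
Z = 76 is osmium, so the species is ¹⁸⁸Os.

Os-188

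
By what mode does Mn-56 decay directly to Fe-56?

ΔA = 56 − 56 = 0; ΔZ = 26 − 25 = +1.
A is unchanged and Z rises by 1 — a neutron has become a proton (β⁻ decay).

beta-minus decay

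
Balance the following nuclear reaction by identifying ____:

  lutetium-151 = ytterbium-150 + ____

Conserve mass number: 151 = 150 + A, so A = 1.
Conserve atomic number: 71 = 70 + Z, so Z = 1.
A = 1 and Z = 1 is hydrogen-1 — a proton.

proton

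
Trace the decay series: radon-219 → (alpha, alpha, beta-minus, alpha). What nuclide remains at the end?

Tl-207

Start: (A, Z) = (219, 86).
After α: (215, 84).
After α: (211, 82).
After β⁻: (211, 83).
After α: (207, 81).
Z = 81 is thallium.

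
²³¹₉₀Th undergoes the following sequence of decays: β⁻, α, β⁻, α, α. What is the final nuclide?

Start: (A, Z) = (231, 90).
After β⁻: (231, 91).
After α: (227, 89).
After β⁻: (227, 90).
After α: (223, 88).
After α: (219, 86).
Z = 86 is radon.

Rn-219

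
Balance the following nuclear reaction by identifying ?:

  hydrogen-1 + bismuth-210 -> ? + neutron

Po-210

Conserve mass number: 1 + 210 = A + 1, so A = 210.
Conserve atomic number: 1 + 83 = Z + 0, so Z = 84.
Z = 84 is polonium, so the species is polonium-210.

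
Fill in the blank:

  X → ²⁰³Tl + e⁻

Hg-203

Conserve mass number: A = 203 + 0, so A = 203.
Conserve atomic number: Z = 81 − 1, so Z = 80.
Z = 80 is mercury, so the species is ²⁰³Hg.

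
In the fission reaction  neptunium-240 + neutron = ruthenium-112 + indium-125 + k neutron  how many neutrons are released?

4

Conserve mass number: 241 = 112 + 125 + k, so k = 241 − 237 = 4.
Check atomic number: 93 = 44 + 49 + 0 = 93. ✓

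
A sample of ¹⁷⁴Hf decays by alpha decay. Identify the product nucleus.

Yb-170

Alpha decay: mass number changes by -4, atomic number by -2.
A: 174 − 4 = 170; Z: 72 − 2 = 70.
Z = 70 is ytterbium, so the daughter is ¹⁷⁰Yb.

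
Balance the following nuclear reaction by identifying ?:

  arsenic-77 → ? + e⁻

Se-77

Conserve mass number: 77 = A + 0, so A = 77.
Conserve atomic number: 33 = Z − 1, so Z = 34.
Z = 34 is selenium, so the species is selenium-77.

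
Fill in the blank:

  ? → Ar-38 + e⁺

Conserve mass number: A = 38 + 0, so A = 38.
Conserve atomic number: Z = 18 + 1, so Z = 19.
Z = 19 is potassium, so the species is K-38.

K-38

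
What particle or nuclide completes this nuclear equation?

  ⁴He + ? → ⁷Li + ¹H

alpha particle

Conserve mass number: 4 + A = 7 + 1, so A = 4.
Conserve atomic number: 2 + Z = 3 + 1, so Z = 2.
A = 4 and Z = 2 is ⁴He — an alpha particle.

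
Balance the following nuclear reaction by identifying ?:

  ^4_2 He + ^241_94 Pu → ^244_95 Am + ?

proton

Conserve mass number: 4 + 241 = 244 + A, so A = 1.
Conserve atomic number: 2 + 94 = 95 + Z, so Z = 1.
A = 1 and Z = 1 is ^1_1 H — a proton.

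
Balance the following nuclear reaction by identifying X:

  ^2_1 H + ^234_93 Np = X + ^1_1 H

Conserve mass number: 2 + 234 = A + 1, so A = 235.
Conserve atomic number: 1 + 93 = Z + 1, so Z = 93.
Z = 93 is neptunium, so the species is ^235_93 Np.

Np-235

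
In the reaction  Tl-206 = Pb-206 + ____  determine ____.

beta-minus particle

Conserve mass number: 206 = 206 + A, so A = 0.
Conserve atomic number: 81 = 82 + Z, so Z = -1.
A = 0 and Z = -1 is e⁻ — a beta-minus particle.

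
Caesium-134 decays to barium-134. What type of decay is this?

ΔA = 134 − 134 = 0; ΔZ = 56 − 55 = +1.
A is unchanged and Z rises by 1 — a neutron has become a proton (β⁻ decay).

beta-minus decay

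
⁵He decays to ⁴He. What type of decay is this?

neutron emission

ΔA = 4 − 5 = -1; ΔZ = 2 − 2 = +0.
A drops by 1 with Z unchanged — a neutron was emitted.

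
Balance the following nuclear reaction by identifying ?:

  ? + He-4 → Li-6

deuteron

Conserve mass number: A + 4 = 6, so A = 2.
Conserve atomic number: Z + 2 = 3, so Z = 1.
A = 2 and Z = 1 is H-2 — a deuteron.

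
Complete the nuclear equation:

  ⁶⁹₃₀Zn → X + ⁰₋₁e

Ga-69

Conserve mass number: 69 = A + 0, so A = 69.
Conserve atomic number: 30 = Z − 1, so Z = 31.
Z = 31 is gallium, so the species is ⁶⁹₃₁Ga.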